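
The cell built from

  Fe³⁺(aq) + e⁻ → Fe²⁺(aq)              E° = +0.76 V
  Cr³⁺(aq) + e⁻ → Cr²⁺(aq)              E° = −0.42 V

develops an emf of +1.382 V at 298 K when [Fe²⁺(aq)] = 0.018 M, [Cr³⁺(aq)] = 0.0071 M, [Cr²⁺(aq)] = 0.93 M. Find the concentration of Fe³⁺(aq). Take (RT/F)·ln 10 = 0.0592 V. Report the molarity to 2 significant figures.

Fe³⁺/Fe²⁺ is the cathode (higher E°); E°cell = +0.76 − (−0.42) = +1.18 V with n = 1.
Since E = E° − (0.0592/n)·log Q, log Q = n(E° − E)/0.0592 = −3.412.
The balanced reaction is Fe³⁺(aq) + Cr²⁺(aq) → Fe²⁺(aq) + Cr³⁺(aq), so Q = ([Fe²⁺(aq)]·[Cr³⁺(aq)]) / ([Fe³⁺(aq)]·[Cr²⁺(aq)]).
Solving for the unknown gives log [Fe³⁺(aq)] = −0.450, so [Fe³⁺(aq)] ≈ 0.35 M.

0.35 M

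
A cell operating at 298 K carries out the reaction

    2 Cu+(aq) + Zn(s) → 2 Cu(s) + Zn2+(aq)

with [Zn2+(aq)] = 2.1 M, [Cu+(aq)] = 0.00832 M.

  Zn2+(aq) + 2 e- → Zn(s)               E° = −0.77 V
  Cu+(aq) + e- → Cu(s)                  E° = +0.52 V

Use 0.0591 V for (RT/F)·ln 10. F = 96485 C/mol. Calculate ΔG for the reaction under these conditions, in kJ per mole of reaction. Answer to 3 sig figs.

−223 kJ/mol

The standard cell potential is +0.52 − (−0.77) = +1.29 V, with n = 2 electrons in the balanced equation.
The reaction quotient is [Zn2+(aq)] / [Cu+(aq)]^2 = 3.03×10^4; by Nernst, E = +1.29 − (0.0591/2)(4.482) = +1.1576 V.
Then ΔG = −nFE = −2 × 96485 × +1.1576 J/mol = −223 kJ/mol.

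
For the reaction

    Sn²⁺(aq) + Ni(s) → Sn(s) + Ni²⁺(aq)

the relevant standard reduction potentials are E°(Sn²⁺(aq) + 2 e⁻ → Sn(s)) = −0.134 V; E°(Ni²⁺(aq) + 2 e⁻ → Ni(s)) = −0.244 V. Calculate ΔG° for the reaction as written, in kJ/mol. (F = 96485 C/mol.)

In the reaction as written Sn²⁺(aq) is reduced, so the Sn²⁺/Sn couple is the cathode and Ni²⁺/Ni is the anode.
E°cell = −0.134 − (−0.244) = +0.110 V; balancing electrons gives n = 2.
ΔG° = −nFE°cell = −(2)(96485)(+0.110) J/mol = −21.2 kJ/mol.

−21.2 kJ/mol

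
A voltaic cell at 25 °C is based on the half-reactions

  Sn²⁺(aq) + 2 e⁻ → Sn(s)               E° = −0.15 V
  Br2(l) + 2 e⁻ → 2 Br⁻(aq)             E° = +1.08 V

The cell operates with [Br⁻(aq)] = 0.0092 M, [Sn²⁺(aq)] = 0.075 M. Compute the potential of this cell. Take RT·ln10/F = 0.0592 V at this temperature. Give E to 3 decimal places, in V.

+1.384 V

Since E°(Br₂/Br⁻) > E°(Sn²⁺/Sn), Br₂/Br⁻ serves as the cathode.
E°cell = E°cat − E°an = +1.08 − (−0.15) = +1.23 V; n = 2.
Balancing gives Br2(l) + Sn(s) → 2 Br⁻(aq) + Sn²⁺(aq); hence Q = [Br⁻(aq)]^2·[Sn²⁺(aq)] = 6.35×10^−6 (log Q = −5.197).
Applying E = E° − (RT ln10/nF)·log Q gives +1.23 − (0.0592/2)(−5.197) = +1.384 V.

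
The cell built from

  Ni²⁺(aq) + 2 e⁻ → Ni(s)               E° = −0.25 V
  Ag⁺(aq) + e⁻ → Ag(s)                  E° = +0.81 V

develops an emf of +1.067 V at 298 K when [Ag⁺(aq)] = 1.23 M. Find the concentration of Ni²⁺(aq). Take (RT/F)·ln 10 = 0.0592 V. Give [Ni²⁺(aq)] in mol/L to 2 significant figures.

0.88 M

Ag⁺/Ag is the cathode (higher E°); E°cell = +0.81 − (−0.25) = +1.06 V with n = 2.
Since E = E° − (0.0592/n)·log Q, log Q = n(E° − E)/0.0592 = −0.236.
For 2 Ag⁺(aq) + Ni(s) → 2 Ag(s) + Ni²⁺(aq), the reaction quotient is Q = [Ni²⁺(aq)] / [Ag⁺(aq)]^2.
Substituting the known concentrations and solving, log [Ni²⁺(aq)] = −0.056 and [Ni²⁺(aq)] = 0.88 M.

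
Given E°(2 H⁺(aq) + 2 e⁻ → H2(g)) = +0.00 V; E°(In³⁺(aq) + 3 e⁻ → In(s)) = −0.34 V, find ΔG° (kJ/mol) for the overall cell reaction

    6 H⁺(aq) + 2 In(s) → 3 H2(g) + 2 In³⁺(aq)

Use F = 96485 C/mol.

−197 kJ/mol

In the reaction as written H⁺(aq) is reduced, so the 2H⁺/H₂ couple is the cathode and In³⁺/In is the anode.
E°cell = +0.00 − (−0.34) = +0.34 V; balancing electrons gives n = 6.
ΔG° = −nFE°cell = −(6)(96485)(+0.34) J/mol = −197 kJ/mol.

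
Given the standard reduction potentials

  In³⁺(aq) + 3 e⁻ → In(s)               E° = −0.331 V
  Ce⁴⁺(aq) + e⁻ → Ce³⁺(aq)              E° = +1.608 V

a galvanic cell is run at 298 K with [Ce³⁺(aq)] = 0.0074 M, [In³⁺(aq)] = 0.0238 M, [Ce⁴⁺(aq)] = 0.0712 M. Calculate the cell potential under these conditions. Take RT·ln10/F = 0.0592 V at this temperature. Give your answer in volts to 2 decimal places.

Since E°(Ce⁴⁺/Ce³⁺) > E°(In³⁺/In), Ce⁴⁺/Ce³⁺ serves as the cathode.
E°cell = +1.608 − (−0.331) = +1.939 V, with n = 3 electrons transferred.
For the overall reaction 3 Ce⁴⁺(aq) + In(s) → 3 Ce³⁺(aq) + In³⁺(aq), Q = ([Ce³⁺(aq)]^3·[In³⁺(aq)]) / [Ce⁴⁺(aq)]^3 = 2.67×10^−5, giving log Q = −4.573.
By the Nernst equation, E = +1.939 − (0.0592/3)·(−4.573) = +2.03 V.

+2.03 V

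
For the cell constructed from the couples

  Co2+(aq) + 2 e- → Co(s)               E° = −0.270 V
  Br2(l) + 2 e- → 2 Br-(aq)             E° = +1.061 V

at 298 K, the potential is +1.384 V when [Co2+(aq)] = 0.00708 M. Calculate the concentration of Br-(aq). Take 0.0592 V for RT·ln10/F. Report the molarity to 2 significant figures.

1.5 M

With Br₂/Br⁻ at the cathode and Co²⁺/Co at the anode, E°cell = +1.061 − (−0.270) = +1.331 V (n = 2).
From the Nernst equation, log Q = n(E° − E)/0.0592 = 2·(+1.331 − (+1.384))/0.0592 = −1.791.
For Br2(l) + Co(s) → 2 Br-(aq) + Co2+(aq), the reaction quotient is Q = [Br-(aq)]^2·[Co2+(aq)].
Substituting the known concentrations and solving, log [Br-(aq)] = 0.179 and [Br-(aq)] = 1.5 M.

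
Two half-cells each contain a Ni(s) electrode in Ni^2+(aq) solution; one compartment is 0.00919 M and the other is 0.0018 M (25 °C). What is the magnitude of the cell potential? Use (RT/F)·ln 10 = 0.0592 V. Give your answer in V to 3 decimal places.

0.021 V

For a concentration cell E°cell = 0, since both electrodes use the same couple.
The compartment with the higher Ni^2+(aq) concentration (0.00919 M) acts as the cathode; ions are reduced there and produced at the dilute (0.0018 M) anode.
With n = 2, Ecell = −(0.0592/2)·log([dilute]/[conc]) = −(0.0592/2)·log(0.0018/0.00919) = +0.021 V.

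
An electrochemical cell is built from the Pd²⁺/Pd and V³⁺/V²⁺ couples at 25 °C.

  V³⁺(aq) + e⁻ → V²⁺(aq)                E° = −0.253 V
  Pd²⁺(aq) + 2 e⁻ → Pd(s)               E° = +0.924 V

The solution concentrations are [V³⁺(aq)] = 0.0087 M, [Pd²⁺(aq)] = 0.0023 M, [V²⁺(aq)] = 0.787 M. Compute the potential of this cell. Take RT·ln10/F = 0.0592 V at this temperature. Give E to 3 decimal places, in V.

+1.215 V

The Pd²⁺/Pd couple has the more positive E°, so it is the cathode; V³⁺/V²⁺ is the anode.
E°cell = E°cat − E°an = +0.924 − (−0.253) = +1.177 V; n = 2.
The balanced reaction is Pd²⁺(aq) + 2 V²⁺(aq) → Pd(s) + 2 V³⁺(aq), so Q = [V³⁺(aq)]^2 / ([Pd²⁺(aq)]·[V²⁺(aq)]^2) = 0.0531 and log Q = −1.275.
By the Nernst equation, E = +1.177 − (0.0592/2)·(−1.275) = +1.215 V.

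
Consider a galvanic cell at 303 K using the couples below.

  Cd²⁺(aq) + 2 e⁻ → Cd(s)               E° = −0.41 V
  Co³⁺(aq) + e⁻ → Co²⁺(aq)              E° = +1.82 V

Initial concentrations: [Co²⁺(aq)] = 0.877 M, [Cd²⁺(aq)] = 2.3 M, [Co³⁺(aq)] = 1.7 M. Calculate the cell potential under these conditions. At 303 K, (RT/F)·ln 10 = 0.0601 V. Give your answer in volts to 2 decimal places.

Co³⁺/Co²⁺ is reduced (cathode, E° = +1.82 V) and Cd²⁺/Cd is oxidized (anode).
E°cell = E°cat − E°an = +1.82 − (−0.41) = +2.23 V; n = 2.
For the overall reaction 2 Co³⁺(aq) + Cd(s) → 2 Co²⁺(aq) + Cd²⁺(aq), Q = ([Co²⁺(aq)]^2·[Cd²⁺(aq)]) / [Co³⁺(aq)]^2 = 0.612, giving log Q = −0.213.
By the Nernst equation, E = +2.23 − (0.0601/2)·(−0.213) = +2.24 V.

+2.24 V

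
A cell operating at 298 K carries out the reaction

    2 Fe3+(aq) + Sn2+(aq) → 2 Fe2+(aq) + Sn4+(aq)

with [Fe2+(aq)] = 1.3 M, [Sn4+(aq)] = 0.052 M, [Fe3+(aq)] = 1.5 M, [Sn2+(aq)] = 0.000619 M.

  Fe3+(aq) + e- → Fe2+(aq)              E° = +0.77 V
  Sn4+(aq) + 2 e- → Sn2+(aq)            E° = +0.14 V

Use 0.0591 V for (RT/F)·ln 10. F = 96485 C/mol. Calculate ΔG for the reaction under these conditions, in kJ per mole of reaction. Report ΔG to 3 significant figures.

−111 kJ/mol

The standard cell potential is +0.77 − (+0.14) = +0.63 V, with n = 2 electrons in the balanced equation.
The reaction quotient is ([Fe2+(aq)]^2·[Sn4+(aq)]) / ([Fe3+(aq)]^2·[Sn2+(aq)]) = 63.1; by Nernst, E = +0.63 − (0.0591/2)(1.800) = +0.5768 V.
Then ΔG = −nFE = −2 × 96485 × +0.5768 J/mol = −111 kJ/mol.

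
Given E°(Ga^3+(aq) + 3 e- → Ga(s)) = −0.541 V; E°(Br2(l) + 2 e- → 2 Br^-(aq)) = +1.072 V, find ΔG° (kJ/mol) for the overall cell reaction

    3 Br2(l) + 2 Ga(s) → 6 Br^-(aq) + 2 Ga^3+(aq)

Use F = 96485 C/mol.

In the reaction as written Br2(l) is reduced, so the Br₂/Br⁻ couple is the cathode and Ga³⁺/Ga is the anode.
E°cell = +1.072 − (−0.541) = +1.613 V; balancing electrons gives n = 6.
ΔG° = −nFE°cell = −(6)(96485)(+1.613) J/mol = −934 kJ/mol.

−934 kJ/mol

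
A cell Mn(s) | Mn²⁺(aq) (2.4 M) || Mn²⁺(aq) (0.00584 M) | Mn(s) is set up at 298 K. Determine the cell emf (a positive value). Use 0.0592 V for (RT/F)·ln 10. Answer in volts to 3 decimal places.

0.077 V

For a concentration cell E°cell = 0, since both electrodes use the same couple.
The compartment with the higher Mn²⁺(aq) concentration (2.4 M) acts as the cathode; ions are reduced there and produced at the dilute (0.00584 M) anode.
With n = 2, Ecell = −(0.0592/2)·log([dilute]/[conc]) = −(0.0592/2)·log(0.00584/2.4) = +0.077 V.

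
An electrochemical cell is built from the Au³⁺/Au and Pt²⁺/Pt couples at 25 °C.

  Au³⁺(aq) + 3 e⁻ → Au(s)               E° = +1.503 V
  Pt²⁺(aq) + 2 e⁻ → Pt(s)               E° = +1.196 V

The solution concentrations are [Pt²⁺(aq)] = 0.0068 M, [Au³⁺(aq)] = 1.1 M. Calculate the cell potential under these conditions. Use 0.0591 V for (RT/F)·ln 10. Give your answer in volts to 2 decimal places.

Since E°(Au³⁺/Au) > E°(Pt²⁺/Pt), Au³⁺/Au serves as the cathode.
E°cell = +1.503 − (+1.196) = +0.307 V, with n = 6 electrons transferred.
For the overall reaction 2 Au³⁺(aq) + 3 Pt(s) → 2 Au(s) + 3 Pt²⁺(aq), Q = [Pt²⁺(aq)]^3 / [Au³⁺(aq)]^2 = 2.6×10^−7, giving log Q = −6.585.
By the Nernst equation, E = +0.307 − (0.0591/6)·(−6.585) = +0.37 V.

+0.37 V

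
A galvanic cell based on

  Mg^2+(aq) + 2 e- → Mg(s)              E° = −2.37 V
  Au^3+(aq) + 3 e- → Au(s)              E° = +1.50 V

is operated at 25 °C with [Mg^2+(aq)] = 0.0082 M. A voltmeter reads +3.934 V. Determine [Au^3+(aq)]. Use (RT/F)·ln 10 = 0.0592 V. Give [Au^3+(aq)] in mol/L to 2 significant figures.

1.3 M

The Au³⁺/Au couple has the larger reduction potential, so it is the cathode: E°cell = +1.50 − (−2.37) = +3.87 V and n = 6.
From the Nernst equation, log Q = n(E° − E)/0.0592 = 6·(+3.87 − (+3.934))/0.0592 = −6.486.
The balanced reaction is 2 Au^3+(aq) + 3 Mg(s) → 2 Au(s) + 3 Mg^2+(aq), so Q = [Mg^2+(aq)]^3 / [Au^3+(aq)]^2.
Solving for the unknown gives log [Au^3+(aq)] = 0.114, so [Au^3+(aq)] ≈ 1.3 M.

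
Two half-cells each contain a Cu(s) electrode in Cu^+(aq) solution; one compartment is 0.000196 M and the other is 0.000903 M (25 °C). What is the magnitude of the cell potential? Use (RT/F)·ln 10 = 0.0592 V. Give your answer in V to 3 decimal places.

0.039 V

For a concentration cell E°cell = 0, since both electrodes use the same couple.
The compartment with the higher Cu^+(aq) concentration (0.000903 M) acts as the cathode; ions are reduced there and produced at the dilute (0.000196 M) anode.
With n = 1, Ecell = −(0.0592/1)·log([dilute]/[conc]) = −(0.0592/1)·log(0.000196/0.000903) = +0.039 V.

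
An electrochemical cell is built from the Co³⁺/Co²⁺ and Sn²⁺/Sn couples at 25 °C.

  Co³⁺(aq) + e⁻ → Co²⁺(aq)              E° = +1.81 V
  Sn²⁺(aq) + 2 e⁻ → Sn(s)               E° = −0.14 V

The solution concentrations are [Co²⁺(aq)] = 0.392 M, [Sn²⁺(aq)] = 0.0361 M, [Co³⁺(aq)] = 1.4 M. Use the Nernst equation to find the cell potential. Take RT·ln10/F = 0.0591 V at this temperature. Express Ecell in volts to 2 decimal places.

+2.03 V

Since E°(Co³⁺/Co²⁺) > E°(Sn²⁺/Sn), Co³⁺/Co²⁺ serves as the cathode.
E°cell = E°cat − E°an = +1.81 − (−0.14) = +1.95 V; n = 2.
The balanced reaction is 2 Co³⁺(aq) + Sn(s) → 2 Co²⁺(aq) + Sn²⁺(aq), so Q = ([Co²⁺(aq)]^2·[Sn²⁺(aq)]) / [Co³⁺(aq)]^2 = 0.00283 and log Q = −2.548.
Applying E = E° − (RT ln10/nF)·log Q gives +1.95 − (0.0591/2)(−2.548) = +2.03 V.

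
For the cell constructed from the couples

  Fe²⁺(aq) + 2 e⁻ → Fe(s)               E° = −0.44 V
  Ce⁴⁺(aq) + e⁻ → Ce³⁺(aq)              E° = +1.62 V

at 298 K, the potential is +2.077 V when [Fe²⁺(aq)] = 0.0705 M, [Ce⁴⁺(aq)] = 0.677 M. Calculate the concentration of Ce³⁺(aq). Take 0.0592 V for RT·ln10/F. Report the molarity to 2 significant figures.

Ce⁴⁺/Ce³⁺ is the cathode (higher E°); E°cell = +1.62 − (−0.44) = +2.06 V with n = 2.
Rearranging E = E° − (0.0592/n)·log Q gives log Q = 2(+2.06 − (+2.077))/0.0592 = −0.574.
Balancing electrons gives 2 Ce⁴⁺(aq) + Fe(s) → 2 Ce³⁺(aq) + Fe²⁺(aq); thus Q = ([Ce³⁺(aq)]^2·[Fe²⁺(aq)]) / [Ce⁴⁺(aq)]^2.
Isolating [Ce³⁺(aq)] in Q = 10^{−0.574} yields log [Ce³⁺(aq)] = 0.119, i.e. 1.3 M.

1.3 M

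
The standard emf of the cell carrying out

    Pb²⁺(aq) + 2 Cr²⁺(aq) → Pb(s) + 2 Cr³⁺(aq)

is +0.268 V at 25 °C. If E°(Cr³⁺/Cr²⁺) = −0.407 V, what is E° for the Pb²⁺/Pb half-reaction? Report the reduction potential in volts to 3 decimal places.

In the reaction as written the Pb²⁺/Pb couple is reduced (cathode) and Cr³⁺/Cr²⁺ is oxidized (anode), so E°cell = E°(Pb²⁺/Pb) − E°(Cr³⁺/Cr²⁺).
E°(Pb²⁺/Pb) = E°cell + E°(anode) = +0.268 + (−0.407) = −0.139 V.

−0.139 V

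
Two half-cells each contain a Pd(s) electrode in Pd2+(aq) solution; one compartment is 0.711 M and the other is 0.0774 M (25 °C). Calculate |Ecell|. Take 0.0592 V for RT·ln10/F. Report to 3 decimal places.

0.029 V

For a concentration cell E°cell = 0, since both electrodes use the same couple.
The compartment with the higher Pd2+(aq) concentration (0.711 M) acts as the cathode; ions are reduced there and produced at the dilute (0.0774 M) anode.
With n = 2, Ecell = −(0.0592/2)·log([dilute]/[conc]) = −(0.0592/2)·log(0.0774/0.711) = +0.029 V.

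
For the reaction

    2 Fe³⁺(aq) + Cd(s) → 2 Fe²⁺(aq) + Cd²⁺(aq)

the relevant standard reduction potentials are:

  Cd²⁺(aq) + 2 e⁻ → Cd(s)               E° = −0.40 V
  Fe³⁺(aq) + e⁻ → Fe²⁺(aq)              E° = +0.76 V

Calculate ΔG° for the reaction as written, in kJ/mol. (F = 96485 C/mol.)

−224 kJ/mol

In the reaction as written Fe³⁺(aq) is reduced, so the Fe³⁺/Fe²⁺ couple is the cathode and Cd²⁺/Cd is the anode.
E°cell = +0.76 − (−0.40) = +1.16 V; balancing electrons gives n = 2.
ΔG° = −nFE°cell = −(2)(96485)(+1.16) J/mol = −224 kJ/mol.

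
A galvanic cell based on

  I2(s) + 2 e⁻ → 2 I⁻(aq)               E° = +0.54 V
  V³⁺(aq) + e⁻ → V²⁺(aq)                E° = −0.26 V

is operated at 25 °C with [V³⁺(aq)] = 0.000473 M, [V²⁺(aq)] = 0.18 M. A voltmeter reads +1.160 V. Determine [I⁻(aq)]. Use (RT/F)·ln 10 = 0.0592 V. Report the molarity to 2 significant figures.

0.00032 M

The I₂/I⁻ couple has the larger reduction potential, so it is the cathode: E°cell = +0.54 − (−0.26) = +0.80 V and n = 2.
Rearranging E = E° − (0.0592/n)·log Q gives log Q = 2(+0.80 − (+1.160))/0.0592 = −12.162.
The balanced reaction is I2(s) + 2 V²⁺(aq) → 2 I⁻(aq) + 2 V³⁺(aq), so Q = ([I⁻(aq)]^2·[V³⁺(aq)]^2) / [V²⁺(aq)]^2.
Isolating [I⁻(aq)] in Q = 10^{−12.162} yields log [I⁻(aq)] = −3.501, i.e. 0.00032 M.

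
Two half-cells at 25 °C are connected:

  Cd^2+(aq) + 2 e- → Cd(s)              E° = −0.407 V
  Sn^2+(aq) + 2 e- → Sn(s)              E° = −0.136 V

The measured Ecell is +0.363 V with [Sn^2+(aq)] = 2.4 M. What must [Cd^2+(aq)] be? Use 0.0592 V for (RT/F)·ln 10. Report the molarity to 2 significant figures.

The Sn²⁺/Sn couple has the larger reduction potential, so it is the cathode: E°cell = −0.136 − (−0.407) = +0.271 V and n = 2.
Since E = E° − (0.0592/n)·log Q, log Q = n(E° − E)/0.0592 = −3.108.
The balanced reaction is Sn^2+(aq) + Cd(s) → Sn(s) + Cd^2+(aq), so Q = [Cd^2+(aq)] / [Sn^2+(aq)].
Isolating [Cd^2+(aq)] in Q = 10^{−3.108} yields log [Cd^2+(aq)] = −2.728, i.e. 0.0019 M.

0.0019 M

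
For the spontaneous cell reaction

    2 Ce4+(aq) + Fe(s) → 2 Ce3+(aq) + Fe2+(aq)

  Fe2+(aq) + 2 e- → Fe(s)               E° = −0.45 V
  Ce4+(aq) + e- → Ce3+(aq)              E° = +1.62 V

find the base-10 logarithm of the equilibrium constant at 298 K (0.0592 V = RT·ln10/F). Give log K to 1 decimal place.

log K = 69.9

The Ce⁴⁺/Ce³⁺ couple is reduced (cathode); E°cell = +1.62 − (−0.45) = +2.07 V with n = 2.
At equilibrium E = 0, so log K = nE°cell / 0.0592 = (2)(+2.07) / 0.0592 = 69.9.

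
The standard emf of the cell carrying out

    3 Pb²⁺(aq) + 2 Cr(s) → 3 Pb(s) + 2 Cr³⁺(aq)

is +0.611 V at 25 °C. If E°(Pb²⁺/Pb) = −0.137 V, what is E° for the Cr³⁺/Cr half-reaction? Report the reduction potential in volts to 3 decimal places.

In the reaction as written the Pb²⁺/Pb couple is reduced (cathode) and Cr³⁺/Cr is oxidized (anode), so E°cell = E°(Pb²⁺/Pb) − E°(Cr³⁺/Cr).
E°(Cr³⁺/Cr) = E°(cathode) − E°cell = −0.137 − (+0.611) = −0.748 V.

−0.748 V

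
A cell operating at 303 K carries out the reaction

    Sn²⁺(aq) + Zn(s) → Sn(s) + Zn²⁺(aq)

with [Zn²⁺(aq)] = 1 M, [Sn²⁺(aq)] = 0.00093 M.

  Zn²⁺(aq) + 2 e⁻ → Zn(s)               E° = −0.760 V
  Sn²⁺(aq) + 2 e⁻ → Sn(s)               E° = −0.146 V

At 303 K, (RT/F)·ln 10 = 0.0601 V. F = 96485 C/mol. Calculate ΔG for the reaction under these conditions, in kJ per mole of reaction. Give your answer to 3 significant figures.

−101 kJ/mol

With Sn²⁺/Sn reduced at the cathode, E°cell = −0.146 − (−0.760) = +0.614 V and n = 2.
Here Q = [Zn²⁺(aq)] / [Sn²⁺(aq)] = 1.08×10^3 (log Q = 3.032), giving E = +0.614 − (0.0601/2)·(3.032) = +0.5229 V.
ΔG = −nFE = −(2)(96485)(+0.5229) J/mol = −101 kJ/mol.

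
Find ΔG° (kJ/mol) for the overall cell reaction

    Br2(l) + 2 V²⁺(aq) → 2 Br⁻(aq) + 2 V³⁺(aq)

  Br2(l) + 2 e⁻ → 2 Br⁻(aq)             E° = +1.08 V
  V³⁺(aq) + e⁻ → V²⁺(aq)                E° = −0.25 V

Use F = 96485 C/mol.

−257 kJ/mol

In the reaction as written Br2(l) is reduced, so the Br₂/Br⁻ couple is the cathode and V³⁺/V²⁺ is the anode.
E°cell = +1.08 − (−0.25) = +1.33 V; balancing electrons gives n = 2.
ΔG° = −nFE°cell = −(2)(96485)(+1.33) J/mol = −257 kJ/mol.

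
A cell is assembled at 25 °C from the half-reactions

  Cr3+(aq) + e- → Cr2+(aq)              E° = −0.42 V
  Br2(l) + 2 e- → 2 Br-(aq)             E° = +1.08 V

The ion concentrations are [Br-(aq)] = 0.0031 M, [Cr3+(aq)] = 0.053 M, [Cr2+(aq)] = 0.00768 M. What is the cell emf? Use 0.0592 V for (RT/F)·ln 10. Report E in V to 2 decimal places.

The Br₂/Br⁻ couple has the more positive E°, so it is the cathode; Cr³⁺/Cr²⁺ is the anode.
The standard potential is +1.08 − (−0.42) = +1.50 V and the balanced reaction transfers n = 2 electrons.
Balancing gives Br2(l) + 2 Cr2+(aq) → 2 Br-(aq) + 2 Cr3+(aq); hence Q = ([Br-(aq)]^2·[Cr3+(aq)]^2) / [Cr2+(aq)]^2 = 0.000458 (log Q = −3.339).
Applying E = E° − (RT ln10/nF)·log Q gives +1.50 − (0.0592/2)(−3.339) = +1.60 V.

+1.60 V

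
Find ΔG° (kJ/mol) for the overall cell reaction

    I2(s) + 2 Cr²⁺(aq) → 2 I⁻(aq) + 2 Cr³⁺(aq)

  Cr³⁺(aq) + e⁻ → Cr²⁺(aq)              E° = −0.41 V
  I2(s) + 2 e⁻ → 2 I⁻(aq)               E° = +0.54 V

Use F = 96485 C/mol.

−183 kJ/mol

In the reaction as written I2(s) is reduced, so the I₂/I⁻ couple is the cathode and Cr³⁺/Cr²⁺ is the anode.
E°cell = +0.54 − (−0.41) = +0.95 V; balancing electrons gives n = 2.
ΔG° = −nFE°cell = −(2)(96485)(+0.95) J/mol = −183 kJ/mol.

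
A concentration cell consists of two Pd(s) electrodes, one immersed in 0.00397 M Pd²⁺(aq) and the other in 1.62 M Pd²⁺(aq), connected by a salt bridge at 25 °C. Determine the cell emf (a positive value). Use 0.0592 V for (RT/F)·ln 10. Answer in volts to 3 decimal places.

0.077 V

For a concentration cell E°cell = 0, since both electrodes use the same couple.
The compartment with the higher Pd²⁺(aq) concentration (1.62 M) acts as the cathode; ions are reduced there and produced at the dilute (0.00397 M) anode.
With n = 2, Ecell = −(0.0592/2)·log([dilute]/[conc]) = −(0.0592/2)·log(0.00397/1.62) = +0.077 V.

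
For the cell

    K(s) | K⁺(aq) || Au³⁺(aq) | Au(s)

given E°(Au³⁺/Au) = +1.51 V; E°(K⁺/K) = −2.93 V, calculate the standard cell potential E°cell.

+4.44 V

By convention the left-hand electrode in cell notation is the anode (oxidation) and the right-hand electrode is the cathode (reduction).
E°cell = E°(right) − E°(left) = +1.51 − (−2.93) = +4.44 V.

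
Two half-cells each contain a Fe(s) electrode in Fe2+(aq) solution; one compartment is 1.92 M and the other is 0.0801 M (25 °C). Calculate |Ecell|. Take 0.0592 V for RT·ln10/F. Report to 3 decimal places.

0.041 V

For a concentration cell E°cell = 0, since both electrodes use the same couple.
The compartment with the higher Fe2+(aq) concentration (1.92 M) acts as the cathode; ions are reduced there and produced at the dilute (0.0801 M) anode.
With n = 2, Ecell = −(0.0592/2)·log([dilute]/[conc]) = −(0.0592/2)·log(0.0801/1.92) = +0.041 V.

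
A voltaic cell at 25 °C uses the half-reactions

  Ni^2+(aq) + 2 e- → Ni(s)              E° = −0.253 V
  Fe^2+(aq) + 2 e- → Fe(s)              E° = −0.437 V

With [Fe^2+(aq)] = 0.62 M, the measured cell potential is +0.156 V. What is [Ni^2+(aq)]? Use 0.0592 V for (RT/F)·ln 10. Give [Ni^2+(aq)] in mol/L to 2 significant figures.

0.070 M

The Ni²⁺/Ni couple has the larger reduction potential, so it is the cathode: E°cell = −0.253 − (−0.437) = +0.184 V and n = 2.
Rearranging E = E° − (0.0592/n)·log Q gives log Q = 2(+0.184 − (+0.156))/0.0592 = 0.946.
For Ni^2+(aq) + Fe(s) → Ni(s) + Fe^2+(aq), the reaction quotient is Q = [Fe^2+(aq)] / [Ni^2+(aq)].
Solving for the unknown gives log [Ni^2+(aq)] = −1.154, so [Ni^2+(aq)] ≈ 0.070 M.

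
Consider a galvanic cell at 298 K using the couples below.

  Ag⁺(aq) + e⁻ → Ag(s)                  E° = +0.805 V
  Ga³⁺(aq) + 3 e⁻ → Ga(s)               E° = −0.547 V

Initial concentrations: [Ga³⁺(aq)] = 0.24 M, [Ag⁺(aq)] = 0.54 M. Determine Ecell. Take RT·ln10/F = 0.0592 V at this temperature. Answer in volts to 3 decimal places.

Ag⁺/Ag is reduced (cathode, E° = +0.805 V) and Ga³⁺/Ga is oxidized (anode).
E°cell = E°cat − E°an = +0.805 − (−0.547) = +1.352 V; n = 3.
Balancing gives 3 Ag⁺(aq) + Ga(s) → 3 Ag(s) + Ga³⁺(aq); hence Q = [Ga³⁺(aq)] / [Ag⁺(aq)]^3 = 1.52 (log Q = 0.183).
Applying E = E° − (RT ln10/nF)·log Q gives +1.352 − (0.0592/3)(0.183) = +1.348 V.

+1.348 V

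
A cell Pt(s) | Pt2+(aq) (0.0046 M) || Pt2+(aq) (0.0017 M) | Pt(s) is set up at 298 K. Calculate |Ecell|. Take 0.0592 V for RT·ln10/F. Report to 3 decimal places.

For a concentration cell E°cell = 0, since both electrodes use the same couple.
The compartment with the higher Pt2+(aq) concentration (0.0046 M) acts as the cathode; ions are reduced there and produced at the dilute (0.0017 M) anode.
With n = 2, Ecell = −(0.0592/2)·log([dilute]/[conc]) = −(0.0592/2)·log(0.0017/0.0046) = +0.013 V.

0.013 V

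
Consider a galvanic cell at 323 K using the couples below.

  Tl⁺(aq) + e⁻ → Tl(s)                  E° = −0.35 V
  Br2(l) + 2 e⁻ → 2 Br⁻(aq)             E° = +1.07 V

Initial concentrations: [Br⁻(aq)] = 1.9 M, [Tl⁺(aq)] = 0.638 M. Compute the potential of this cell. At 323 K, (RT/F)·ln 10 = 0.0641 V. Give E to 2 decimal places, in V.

The Br₂/Br⁻ couple has the more positive E°, so it is the cathode; Tl⁺/Tl is the anode.
E°cell = +1.07 − (−0.35) = +1.42 V, with n = 2 electrons transferred.
The balanced reaction is Br2(l) + 2 Tl(s) → 2 Br⁻(aq) + 2 Tl⁺(aq), so Q = [Br⁻(aq)]^2·[Tl⁺(aq)]^2 = 1.47 and log Q = 0.167.
E = E° − (0.0641/n)·log Q = +1.42 − (0.0641/2)(0.167) = +1.41 V.

+1.41 V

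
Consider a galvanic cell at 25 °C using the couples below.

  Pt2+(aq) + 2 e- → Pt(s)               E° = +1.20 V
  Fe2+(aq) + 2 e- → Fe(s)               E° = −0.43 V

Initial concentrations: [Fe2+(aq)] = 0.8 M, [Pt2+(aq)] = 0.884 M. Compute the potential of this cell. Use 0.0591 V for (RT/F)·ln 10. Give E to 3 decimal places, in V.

Since E°(Pt²⁺/Pt) > E°(Fe²⁺/Fe), Pt²⁺/Pt serves as the cathode.
E°cell = +1.20 − (−0.43) = +1.63 V, with n = 2 electrons transferred.
Balancing gives Pt2+(aq) + Fe(s) → Pt(s) + Fe2+(aq); hence Q = [Fe2+(aq)] / [Pt2+(aq)] = 0.905 (log Q = −0.043).
Applying E = E° − (RT ln10/nF)·log Q gives +1.63 − (0.0591/2)(−0.043) = +1.631 V.

+1.631 V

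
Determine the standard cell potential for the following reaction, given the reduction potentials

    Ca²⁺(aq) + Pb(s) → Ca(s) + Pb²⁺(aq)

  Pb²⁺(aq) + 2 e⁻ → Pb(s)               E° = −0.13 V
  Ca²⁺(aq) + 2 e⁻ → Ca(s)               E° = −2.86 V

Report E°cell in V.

−2.73 V

Ca²⁺(aq) gains electrons, so the Ca²⁺/Ca couple is the cathode; the Pb²⁺/Pb couple is the anode.
E°cell = E°(cathode) − E°(anode) = −2.86 − (−0.13) = −2.73 V.
The negative E°cell means the reaction is non-spontaneous in the direction written.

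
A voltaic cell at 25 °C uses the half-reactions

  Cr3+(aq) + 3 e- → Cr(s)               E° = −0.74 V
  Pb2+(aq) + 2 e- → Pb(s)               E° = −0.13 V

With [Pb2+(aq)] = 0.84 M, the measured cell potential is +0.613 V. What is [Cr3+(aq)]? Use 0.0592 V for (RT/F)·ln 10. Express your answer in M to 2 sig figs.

0.54 M

The Pb²⁺/Pb couple has the larger reduction potential, so it is the cathode: E°cell = −0.13 − (−0.74) = +0.61 V and n = 6.
Rearranging E = E° − (0.0592/n)·log Q gives log Q = 6(+0.61 − (+0.613))/0.0592 = −0.304.
The balanced reaction is 3 Pb2+(aq) + 2 Cr(s) → 3 Pb(s) + 2 Cr3+(aq), so Q = [Cr3+(aq)]^2 / [Pb2+(aq)]^3.
Isolating [Cr3+(aq)] in Q = 10^{−0.304} yields log [Cr3+(aq)] = −0.266, i.e. 0.54 M.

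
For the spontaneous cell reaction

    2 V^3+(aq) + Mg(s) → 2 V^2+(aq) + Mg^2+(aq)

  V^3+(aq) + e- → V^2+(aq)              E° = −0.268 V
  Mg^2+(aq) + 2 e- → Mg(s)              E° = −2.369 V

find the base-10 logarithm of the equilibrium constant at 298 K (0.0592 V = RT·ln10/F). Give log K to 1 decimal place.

log K = 71.0

The V³⁺/V²⁺ couple is reduced (cathode); E°cell = −0.268 − (−2.369) = +2.101 V with n = 2.
At equilibrium E = 0, so log K = nE°cell / 0.0592 = (2)(+2.101) / 0.0592 = 71.0.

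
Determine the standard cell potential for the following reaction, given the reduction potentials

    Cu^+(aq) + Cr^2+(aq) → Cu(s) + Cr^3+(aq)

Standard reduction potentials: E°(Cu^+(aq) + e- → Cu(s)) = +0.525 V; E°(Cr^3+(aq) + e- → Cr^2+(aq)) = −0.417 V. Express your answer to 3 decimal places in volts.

+0.942 V

In the reaction as written, Cu^+(aq) is reduced (cathode) and Cr^3+(aq) is produced by oxidation at the anode.
E°cell = E°(cathode) − E°(anode) = +0.525 − (−0.417) = +0.942 V.
The positive value indicates the reaction is spontaneous as written.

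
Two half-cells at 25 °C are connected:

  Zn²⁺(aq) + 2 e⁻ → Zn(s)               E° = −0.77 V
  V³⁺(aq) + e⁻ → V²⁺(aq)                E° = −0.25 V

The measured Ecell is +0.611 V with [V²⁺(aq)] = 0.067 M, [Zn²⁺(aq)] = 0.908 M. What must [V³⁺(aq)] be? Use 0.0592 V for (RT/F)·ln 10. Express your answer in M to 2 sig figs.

With V³⁺/V²⁺ at the cathode and Zn²⁺/Zn at the anode, E°cell = −0.25 − (−0.77) = +0.52 V (n = 2).
Rearranging E = E° − (0.0592/n)·log Q gives log Q = 2(+0.52 − (+0.611))/0.0592 = −3.074.
Balancing electrons gives 2 V³⁺(aq) + Zn(s) → 2 V²⁺(aq) + Zn²⁺(aq); thus Q = ([V²⁺(aq)]^2·[Zn²⁺(aq)]) / [V³⁺(aq)]^2.
Solving for the unknown gives log [V³⁺(aq)] = 0.342, so [V³⁺(aq)] ≈ 2.2 M.

2.2 M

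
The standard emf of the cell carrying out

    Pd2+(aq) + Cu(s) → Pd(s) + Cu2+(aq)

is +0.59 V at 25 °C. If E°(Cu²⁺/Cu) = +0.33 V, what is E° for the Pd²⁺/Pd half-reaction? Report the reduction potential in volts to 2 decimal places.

+0.92 V

In the reaction as written the Pd²⁺/Pd couple is reduced (cathode) and Cu²⁺/Cu is oxidized (anode), so E°cell = E°(Pd²⁺/Pd) − E°(Cu²⁺/Cu).
E°(Pd²⁺/Pd) = E°cell + E°(anode) = +0.59 + (+0.33) = +0.92 V.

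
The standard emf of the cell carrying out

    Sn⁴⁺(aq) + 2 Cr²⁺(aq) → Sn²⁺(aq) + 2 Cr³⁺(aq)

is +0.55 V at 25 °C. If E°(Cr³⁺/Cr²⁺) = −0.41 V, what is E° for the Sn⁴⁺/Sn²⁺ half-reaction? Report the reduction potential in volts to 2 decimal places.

+0.14 V

In the reaction as written the Sn⁴⁺/Sn²⁺ couple is reduced (cathode) and Cr³⁺/Cr²⁺ is oxidized (anode), so E°cell = E°(Sn⁴⁺/Sn²⁺) − E°(Cr³⁺/Cr²⁺).
E°(Sn⁴⁺/Sn²⁺) = E°cell + E°(anode) = +0.55 + (−0.41) = +0.14 V.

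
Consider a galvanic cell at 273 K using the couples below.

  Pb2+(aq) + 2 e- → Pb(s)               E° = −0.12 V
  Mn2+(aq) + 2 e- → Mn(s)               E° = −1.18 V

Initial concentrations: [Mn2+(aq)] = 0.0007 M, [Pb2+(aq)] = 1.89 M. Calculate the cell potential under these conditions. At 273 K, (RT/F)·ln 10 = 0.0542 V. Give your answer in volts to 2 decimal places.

+1.15 V

Since E°(Pb²⁺/Pb) > E°(Mn²⁺/Mn), Pb²⁺/Pb serves as the cathode.
E°cell = −0.12 − (−1.18) = +1.06 V, with n = 2 electrons transferred.
The balanced reaction is Pb2+(aq) + Mn(s) → Pb(s) + Mn2+(aq), so Q = [Mn2+(aq)] / [Pb2+(aq)] = 0.00037 and log Q = −3.431.
By the Nernst equation, E = +1.06 − (0.0542/2)·(−3.431) = +1.15 V.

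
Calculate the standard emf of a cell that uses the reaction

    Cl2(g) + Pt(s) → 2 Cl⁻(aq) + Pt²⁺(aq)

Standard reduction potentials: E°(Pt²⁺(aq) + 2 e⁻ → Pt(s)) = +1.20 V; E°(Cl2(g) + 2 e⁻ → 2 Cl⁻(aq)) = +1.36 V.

+0.16 V

In the reaction as written, Cl2(g) is reduced (cathode) and Pt²⁺(aq) is produced by oxidation at the anode.
E°cell = E°(cathode) − E°(anode) = +1.36 − (+1.20) = +0.16 V.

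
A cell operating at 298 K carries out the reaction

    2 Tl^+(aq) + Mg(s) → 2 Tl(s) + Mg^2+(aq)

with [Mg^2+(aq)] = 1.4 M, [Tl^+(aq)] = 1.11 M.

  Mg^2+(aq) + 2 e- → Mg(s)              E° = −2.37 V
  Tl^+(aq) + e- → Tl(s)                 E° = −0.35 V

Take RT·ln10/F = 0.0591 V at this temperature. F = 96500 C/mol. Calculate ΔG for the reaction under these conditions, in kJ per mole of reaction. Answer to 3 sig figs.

−390 kJ/mol

With Tl⁺/Tl reduced at the cathode, E°cell = −0.35 − (−2.37) = +2.02 V and n = 2.
Here Q = [Mg^2+(aq)] / [Tl^+(aq)]^2 = 1.14 (log Q = 0.055), giving E = +2.02 − (0.0591/2)·(0.055) = +2.0184 V.
Then ΔG = −nFE = −2 × 96500 × +2.0184 J/mol = −390 kJ/mol.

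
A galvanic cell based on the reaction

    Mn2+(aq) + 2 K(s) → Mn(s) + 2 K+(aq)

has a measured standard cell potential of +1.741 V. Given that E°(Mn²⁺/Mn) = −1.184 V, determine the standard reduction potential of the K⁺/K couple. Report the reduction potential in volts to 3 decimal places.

−2.925 V

In the reaction as written the Mn²⁺/Mn couple is reduced (cathode) and K⁺/K is oxidized (anode), so E°cell = E°(Mn²⁺/Mn) − E°(K⁺/K).
E°(K⁺/K) = E°(cathode) − E°cell = −1.184 − (+1.741) = −2.925 V.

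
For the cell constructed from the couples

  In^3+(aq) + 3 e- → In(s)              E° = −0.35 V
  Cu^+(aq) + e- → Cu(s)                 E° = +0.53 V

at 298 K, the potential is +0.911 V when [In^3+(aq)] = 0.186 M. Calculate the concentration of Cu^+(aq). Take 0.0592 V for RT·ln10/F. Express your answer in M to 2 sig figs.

Cu⁺/Cu is the cathode (higher E°); E°cell = +0.53 − (−0.35) = +0.88 V with n = 3.
Rearranging E = E° − (0.0592/n)·log Q gives log Q = 3(+0.88 − (+0.911))/0.0592 = −1.571.
The balanced reaction is 3 Cu^+(aq) + In(s) → 3 Cu(s) + In^3+(aq), so Q = [In^3+(aq)] / [Cu^+(aq)]^3.
Solving for the unknown gives log [Cu^+(aq)] = 0.280, so [Cu^+(aq)] ≈ 1.9 M.

1.9 M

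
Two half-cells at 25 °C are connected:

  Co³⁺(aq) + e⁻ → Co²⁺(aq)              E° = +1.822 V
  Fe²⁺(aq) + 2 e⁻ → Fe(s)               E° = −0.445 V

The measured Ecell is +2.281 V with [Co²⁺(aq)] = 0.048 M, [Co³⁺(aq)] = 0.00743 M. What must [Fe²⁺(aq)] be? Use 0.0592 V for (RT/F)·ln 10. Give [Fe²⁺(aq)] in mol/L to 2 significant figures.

0.0081 M

Co³⁺/Co²⁺ is the cathode (higher E°); E°cell = +1.822 − (−0.445) = +2.267 V with n = 2.
From the Nernst equation, log Q = n(E° − E)/0.0592 = 2·(+2.267 − (+2.281))/0.0592 = −0.473.
The balanced reaction is 2 Co³⁺(aq) + Fe(s) → 2 Co²⁺(aq) + Fe²⁺(aq), so Q = ([Co²⁺(aq)]^2·[Fe²⁺(aq)]) / [Co³⁺(aq)]^2.
Solving for the unknown gives log [Fe²⁺(aq)] = −2.094, so [Fe²⁺(aq)] ≈ 0.0081 M.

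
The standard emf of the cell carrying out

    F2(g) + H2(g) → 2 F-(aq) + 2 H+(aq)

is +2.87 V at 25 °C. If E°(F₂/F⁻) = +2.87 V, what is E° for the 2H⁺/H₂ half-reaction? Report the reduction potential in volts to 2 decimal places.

+0.00 V

In the reaction as written the F₂/F⁻ couple is reduced (cathode) and 2H⁺/H₂ is oxidized (anode), so E°cell = E°(F₂/F⁻) − E°(2H⁺/H₂).
E°(2H⁺/H₂) = E°(cathode) − E°cell = +2.87 − (+2.87) = +0.00 V.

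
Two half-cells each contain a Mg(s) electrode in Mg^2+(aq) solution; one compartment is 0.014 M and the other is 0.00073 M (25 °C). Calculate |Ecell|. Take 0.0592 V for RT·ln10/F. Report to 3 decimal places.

0.038 V

For a concentration cell E°cell = 0, since both electrodes use the same couple.
The compartment with the higher Mg^2+(aq) concentration (0.014 M) acts as the cathode; ions are reduced there and produced at the dilute (0.00073 M) anode.
With n = 2, Ecell = −(0.0592/2)·log([dilute]/[conc]) = −(0.0592/2)·log(0.00073/0.014) = +0.038 V.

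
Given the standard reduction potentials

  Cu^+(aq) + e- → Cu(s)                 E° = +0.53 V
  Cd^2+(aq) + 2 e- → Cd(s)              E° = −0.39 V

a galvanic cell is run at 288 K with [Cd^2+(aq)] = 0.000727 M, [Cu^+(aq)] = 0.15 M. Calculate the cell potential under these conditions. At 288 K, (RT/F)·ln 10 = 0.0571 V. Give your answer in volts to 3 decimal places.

Since E°(Cu⁺/Cu) > E°(Cd²⁺/Cd), Cu⁺/Cu serves as the cathode.
E°cell = +0.53 − (−0.39) = +0.92 V, with n = 2 electrons transferred.
Balancing gives 2 Cu^+(aq) + Cd(s) → 2 Cu(s) + Cd^2+(aq); hence Q = [Cd^2+(aq)] / [Cu^+(aq)]^2 = 0.0323 (log Q = −1.491).
E = E° − (0.0571/n)·log Q = +0.92 − (0.0571/2)(−1.491) = +0.963 V.

+0.963 V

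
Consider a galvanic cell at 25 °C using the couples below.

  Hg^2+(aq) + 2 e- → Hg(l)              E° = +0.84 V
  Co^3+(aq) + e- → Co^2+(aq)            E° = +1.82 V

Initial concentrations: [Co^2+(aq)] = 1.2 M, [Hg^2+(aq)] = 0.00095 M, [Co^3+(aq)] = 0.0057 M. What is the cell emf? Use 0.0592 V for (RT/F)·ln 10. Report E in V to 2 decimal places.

Co³⁺/Co²⁺ is reduced (cathode, E° = +1.82 V) and Hg²⁺/Hg is oxidized (anode).
The standard potential is +1.82 − (+0.84) = +0.98 V and the balanced reaction transfers n = 2 electrons.
The balanced reaction is 2 Co^3+(aq) + Hg(l) → 2 Co^2+(aq) + Hg^2+(aq), so Q = ([Co^2+(aq)]^2·[Hg^2+(aq)]) / [Co^3+(aq)]^2 = 42.1 and log Q = 1.624.
E = E° − (0.0592/n)·log Q = +0.98 − (0.0592/2)(1.624) = +0.93 V.

+0.93 V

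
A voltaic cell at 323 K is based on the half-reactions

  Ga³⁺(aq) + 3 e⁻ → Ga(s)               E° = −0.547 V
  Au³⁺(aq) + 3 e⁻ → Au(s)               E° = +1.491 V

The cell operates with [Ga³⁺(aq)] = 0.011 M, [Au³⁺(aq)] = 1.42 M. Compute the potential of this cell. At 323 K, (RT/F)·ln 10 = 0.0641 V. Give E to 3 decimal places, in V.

The Au³⁺/Au couple has the more positive E°, so it is the cathode; Ga³⁺/Ga is the anode.
E°cell = +1.491 − (−0.547) = +2.038 V, with n = 3 electrons transferred.
The balanced reaction is Au³⁺(aq) + Ga(s) → Au(s) + Ga³⁺(aq), so Q = [Ga³⁺(aq)] / [Au³⁺(aq)] = 0.00775 and log Q = −2.111.
E = E° − (0.0641/n)·log Q = +2.038 − (0.0641/3)(−2.111) = +2.083 V.

+2.083 V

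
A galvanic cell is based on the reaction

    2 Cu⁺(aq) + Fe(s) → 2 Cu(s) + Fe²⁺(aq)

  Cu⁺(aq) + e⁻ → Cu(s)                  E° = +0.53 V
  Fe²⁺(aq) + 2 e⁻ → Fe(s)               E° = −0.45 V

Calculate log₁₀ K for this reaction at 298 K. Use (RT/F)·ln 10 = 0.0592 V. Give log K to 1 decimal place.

The Cu⁺/Cu couple is reduced (cathode); E°cell = +0.53 − (−0.45) = +0.98 V with n = 2.
At equilibrium E = 0, so log K = nE°cell / 0.0592 = (2)(+0.98) / 0.0592 = 33.1.

log K = 33.1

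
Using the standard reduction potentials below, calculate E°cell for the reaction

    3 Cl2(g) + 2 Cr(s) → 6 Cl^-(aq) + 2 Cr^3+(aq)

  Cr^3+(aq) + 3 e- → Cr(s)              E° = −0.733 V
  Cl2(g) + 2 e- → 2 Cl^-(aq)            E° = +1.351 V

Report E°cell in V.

Cl2(g) gains electrons, so the Cl₂/Cl⁻ couple is the cathode; the Cr³⁺/Cr couple is the anode.
E°cell = E°(cathode) − E°(anode) = +1.351 − (−0.733) = +2.084 V.

+2.084 V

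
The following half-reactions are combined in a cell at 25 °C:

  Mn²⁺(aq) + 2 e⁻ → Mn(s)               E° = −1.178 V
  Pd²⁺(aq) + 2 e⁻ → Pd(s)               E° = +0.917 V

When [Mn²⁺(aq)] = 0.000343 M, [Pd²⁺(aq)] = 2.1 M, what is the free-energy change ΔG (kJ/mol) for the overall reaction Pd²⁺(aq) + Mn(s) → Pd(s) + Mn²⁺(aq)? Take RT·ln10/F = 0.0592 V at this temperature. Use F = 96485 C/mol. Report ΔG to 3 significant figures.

With Pd²⁺/Pd reduced at the cathode, E°cell = +0.917 − (−1.178) = +2.095 V and n = 2.
The reaction quotient is [Mn²⁺(aq)] / [Pd²⁺(aq)] = 0.000163; by Nernst, E = +2.095 − (0.0592/2)(−3.787) = +2.2071 V.
Then ΔG = −nFE = −2 × 96485 × +2.2071 J/mol = −426 kJ/mol.

−426 kJ/mol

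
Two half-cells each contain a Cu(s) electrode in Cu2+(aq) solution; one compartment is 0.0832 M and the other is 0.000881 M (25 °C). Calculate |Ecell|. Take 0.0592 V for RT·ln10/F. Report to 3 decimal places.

For a concentration cell E°cell = 0, since both electrodes use the same couple.
The compartment with the higher Cu2+(aq) concentration (0.0832 M) acts as the cathode; ions are reduced there and produced at the dilute (0.000881 M) anode.
With n = 2, Ecell = −(0.0592/2)·log([dilute]/[conc]) = −(0.0592/2)·log(0.000881/0.0832) = +0.058 V.

0.058 V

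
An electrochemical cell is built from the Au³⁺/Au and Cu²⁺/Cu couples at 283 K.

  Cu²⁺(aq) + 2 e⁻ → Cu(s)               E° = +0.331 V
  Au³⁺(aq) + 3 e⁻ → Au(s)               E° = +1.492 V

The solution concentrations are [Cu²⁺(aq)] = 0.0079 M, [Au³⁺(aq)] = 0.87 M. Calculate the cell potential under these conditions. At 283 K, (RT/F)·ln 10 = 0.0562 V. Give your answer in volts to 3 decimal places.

+1.219 V

The Au³⁺/Au couple has the more positive E°, so it is the cathode; Cu²⁺/Cu is the anode.
E°cell = +1.492 − (+0.331) = +1.161 V, with n = 6 electrons transferred.
For the overall reaction 2 Au³⁺(aq) + 3 Cu(s) → 2 Au(s) + 3 Cu²⁺(aq), Q = [Cu²⁺(aq)]^3 / [Au³⁺(aq)]^2 = 6.51×10^−7, giving log Q = −6.186.
E = E° − (0.0562/n)·log Q = +1.161 − (0.0562/6)(−6.186) = +1.219 V.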